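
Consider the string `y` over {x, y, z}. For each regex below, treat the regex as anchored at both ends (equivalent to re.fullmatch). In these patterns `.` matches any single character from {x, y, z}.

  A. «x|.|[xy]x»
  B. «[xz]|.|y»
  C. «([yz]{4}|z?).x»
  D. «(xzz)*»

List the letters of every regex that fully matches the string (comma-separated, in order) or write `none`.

A, B

A → match
B → match
C → no match — must end with `x`
D → no match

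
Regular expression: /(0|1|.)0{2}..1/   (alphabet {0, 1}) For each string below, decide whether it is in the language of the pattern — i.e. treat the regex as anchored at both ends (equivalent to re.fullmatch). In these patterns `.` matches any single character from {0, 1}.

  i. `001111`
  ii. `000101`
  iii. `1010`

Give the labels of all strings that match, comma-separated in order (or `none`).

i → no match
ii → match
iii → no match — must end with `1`

ii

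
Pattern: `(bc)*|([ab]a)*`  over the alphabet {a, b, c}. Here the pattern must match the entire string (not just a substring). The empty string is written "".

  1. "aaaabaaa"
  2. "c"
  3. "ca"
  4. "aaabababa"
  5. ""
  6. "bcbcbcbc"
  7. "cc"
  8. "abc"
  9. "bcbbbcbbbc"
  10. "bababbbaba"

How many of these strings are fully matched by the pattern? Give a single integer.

1 → match
2 → no match
3 → no match
4 → no match
5 → match
6 → match
7 → no match
8 → no match
9 → no match
10 → no match
Total matched: 3

3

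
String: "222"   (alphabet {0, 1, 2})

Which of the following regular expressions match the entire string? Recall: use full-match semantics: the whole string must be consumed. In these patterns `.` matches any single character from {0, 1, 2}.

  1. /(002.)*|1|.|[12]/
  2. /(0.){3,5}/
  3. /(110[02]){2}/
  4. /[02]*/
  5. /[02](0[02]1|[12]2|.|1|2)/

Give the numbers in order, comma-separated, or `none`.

1 → no match
2 → no match — must start with "0"
3 → no match — must start with "110"
4 → match
5 → match

4, 5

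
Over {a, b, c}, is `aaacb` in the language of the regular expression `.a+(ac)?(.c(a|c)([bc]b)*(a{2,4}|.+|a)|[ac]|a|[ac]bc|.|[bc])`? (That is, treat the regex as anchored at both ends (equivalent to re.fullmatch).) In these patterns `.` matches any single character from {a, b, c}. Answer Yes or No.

Yes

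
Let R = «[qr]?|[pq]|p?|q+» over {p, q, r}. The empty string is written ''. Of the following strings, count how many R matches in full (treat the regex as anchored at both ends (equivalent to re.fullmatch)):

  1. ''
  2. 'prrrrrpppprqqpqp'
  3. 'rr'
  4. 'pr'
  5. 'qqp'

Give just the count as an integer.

1 → match
2 → no match
3 → no match
4 → no match
5 → no match
Total matched: 1

1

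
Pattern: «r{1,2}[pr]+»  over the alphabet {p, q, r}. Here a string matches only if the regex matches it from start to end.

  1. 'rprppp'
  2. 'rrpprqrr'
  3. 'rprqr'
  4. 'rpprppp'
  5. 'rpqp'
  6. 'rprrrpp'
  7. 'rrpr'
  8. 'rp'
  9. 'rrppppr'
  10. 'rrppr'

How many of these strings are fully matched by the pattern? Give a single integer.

1 → match
2 → no match
3 → no match
4 → match
5 → no match
6 → match
7 → match
8 → match
9 → match
10 → match
Total matched: 7

7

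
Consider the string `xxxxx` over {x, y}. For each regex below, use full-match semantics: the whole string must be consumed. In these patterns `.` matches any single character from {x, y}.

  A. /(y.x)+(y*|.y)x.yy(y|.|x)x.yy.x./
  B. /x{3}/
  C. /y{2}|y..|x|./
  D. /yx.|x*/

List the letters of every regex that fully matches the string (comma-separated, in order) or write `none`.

D

A → no match — must start with `y`
B → no match
C → no match
D → match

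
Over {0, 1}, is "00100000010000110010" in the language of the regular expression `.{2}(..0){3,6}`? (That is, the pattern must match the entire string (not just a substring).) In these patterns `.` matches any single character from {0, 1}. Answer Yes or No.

Yes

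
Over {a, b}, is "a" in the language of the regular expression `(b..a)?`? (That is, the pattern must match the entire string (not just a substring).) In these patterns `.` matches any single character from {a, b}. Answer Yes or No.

No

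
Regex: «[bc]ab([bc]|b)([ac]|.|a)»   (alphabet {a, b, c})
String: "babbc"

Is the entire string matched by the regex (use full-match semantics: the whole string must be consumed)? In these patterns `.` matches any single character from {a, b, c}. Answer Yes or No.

Yes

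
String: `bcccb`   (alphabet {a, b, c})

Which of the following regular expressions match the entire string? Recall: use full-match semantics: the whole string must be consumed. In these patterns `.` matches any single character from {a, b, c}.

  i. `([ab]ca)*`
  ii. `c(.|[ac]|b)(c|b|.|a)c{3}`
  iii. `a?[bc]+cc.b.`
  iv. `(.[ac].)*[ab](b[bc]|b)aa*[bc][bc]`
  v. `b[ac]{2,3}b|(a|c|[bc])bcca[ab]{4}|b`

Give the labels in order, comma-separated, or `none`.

v

i → no match
ii → no match — must start with `c`
iii → no match
iv → no match
v → match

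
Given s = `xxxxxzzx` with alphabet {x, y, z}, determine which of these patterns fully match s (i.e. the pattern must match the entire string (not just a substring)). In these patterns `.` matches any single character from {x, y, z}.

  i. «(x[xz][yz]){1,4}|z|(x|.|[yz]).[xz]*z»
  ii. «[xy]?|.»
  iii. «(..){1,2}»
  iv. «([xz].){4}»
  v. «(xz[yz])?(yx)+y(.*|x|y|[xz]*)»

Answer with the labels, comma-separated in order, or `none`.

i → no match
ii → no match
iii → no match
iv → match
v → no match

iv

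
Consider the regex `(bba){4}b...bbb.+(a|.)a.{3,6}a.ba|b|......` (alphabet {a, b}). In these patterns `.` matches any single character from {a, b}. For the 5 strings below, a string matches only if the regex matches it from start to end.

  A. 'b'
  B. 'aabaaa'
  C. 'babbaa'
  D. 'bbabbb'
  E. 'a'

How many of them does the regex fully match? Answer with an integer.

4

A → match
B → match
C → match
D → match
E → no match
Total matched: 4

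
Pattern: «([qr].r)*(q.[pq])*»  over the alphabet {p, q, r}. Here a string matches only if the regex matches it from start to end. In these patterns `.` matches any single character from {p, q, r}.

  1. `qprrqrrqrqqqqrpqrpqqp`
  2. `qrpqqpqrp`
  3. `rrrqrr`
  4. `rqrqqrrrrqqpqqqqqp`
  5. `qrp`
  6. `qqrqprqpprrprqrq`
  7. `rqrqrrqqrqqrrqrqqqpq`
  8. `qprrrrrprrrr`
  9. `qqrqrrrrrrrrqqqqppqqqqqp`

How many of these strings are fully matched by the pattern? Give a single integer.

7

1 → match
2. `qrpqqpqrp` → match
3. `rrrqrr` → match
4 → match
5. `qrp` → match
6 → no match
7 → no match
8. `qprrrrrprrrr` → match
9 → match
Total matched: 7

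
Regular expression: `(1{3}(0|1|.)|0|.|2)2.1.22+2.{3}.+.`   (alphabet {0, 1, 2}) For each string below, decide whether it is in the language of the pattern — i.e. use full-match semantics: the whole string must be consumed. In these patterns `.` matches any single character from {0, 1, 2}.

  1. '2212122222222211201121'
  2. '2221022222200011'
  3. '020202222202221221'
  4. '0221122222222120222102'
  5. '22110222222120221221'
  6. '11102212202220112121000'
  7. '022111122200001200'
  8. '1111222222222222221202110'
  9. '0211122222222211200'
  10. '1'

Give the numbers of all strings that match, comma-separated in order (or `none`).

1 → no match
2 → match
3 → no match
4 → match
5 → match
6 → no match
7 → no match
8 → no match
9 → match
10 → no match

2, 4, 5, 9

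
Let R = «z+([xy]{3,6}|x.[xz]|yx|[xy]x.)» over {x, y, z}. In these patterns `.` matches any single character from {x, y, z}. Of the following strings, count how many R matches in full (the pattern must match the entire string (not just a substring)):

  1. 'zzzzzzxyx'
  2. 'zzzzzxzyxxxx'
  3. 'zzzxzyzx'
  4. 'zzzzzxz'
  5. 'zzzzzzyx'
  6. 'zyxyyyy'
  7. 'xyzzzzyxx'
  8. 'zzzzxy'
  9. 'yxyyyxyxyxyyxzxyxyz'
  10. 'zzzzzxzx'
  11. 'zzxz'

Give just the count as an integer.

4

1. 'zzzzzzxyx' → match
2. 'zzzzzxzyxxxx' → no match
3. 'zzzxzyzx' → no match
4. 'zzzzzxz' → no match
5. 'zzzzzzyx' → match
6. 'zyxyyyy' → match
7. 'xyzzzzyxx' → no match — must start with 'z'
8. 'zzzzxy' → no match
9 → no match — must start with 'z'
10. 'zzzzzxzx' → match
11. 'zzxz' → no match
Total matched: 4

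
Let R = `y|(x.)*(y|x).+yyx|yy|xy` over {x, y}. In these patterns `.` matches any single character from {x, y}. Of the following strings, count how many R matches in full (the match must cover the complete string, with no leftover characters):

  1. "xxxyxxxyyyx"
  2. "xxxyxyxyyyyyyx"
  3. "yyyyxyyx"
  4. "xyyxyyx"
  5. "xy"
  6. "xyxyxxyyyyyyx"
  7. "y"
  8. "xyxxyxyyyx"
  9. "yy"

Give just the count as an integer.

1 → match
2 → match
3 → match
4 → match
5 → match
6 → match
7 → match
8 → match
9 → match
Total matched: 9

9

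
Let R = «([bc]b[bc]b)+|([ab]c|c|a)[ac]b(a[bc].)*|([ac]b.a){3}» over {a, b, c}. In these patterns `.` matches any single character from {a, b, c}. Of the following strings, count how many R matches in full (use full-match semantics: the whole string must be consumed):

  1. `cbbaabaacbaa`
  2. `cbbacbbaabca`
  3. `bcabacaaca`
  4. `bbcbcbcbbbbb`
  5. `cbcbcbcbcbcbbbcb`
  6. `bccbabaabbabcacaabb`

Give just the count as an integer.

6

1 → match
2 → match
3 → match
4 → match
5 → match
6 → match
Total matched: 6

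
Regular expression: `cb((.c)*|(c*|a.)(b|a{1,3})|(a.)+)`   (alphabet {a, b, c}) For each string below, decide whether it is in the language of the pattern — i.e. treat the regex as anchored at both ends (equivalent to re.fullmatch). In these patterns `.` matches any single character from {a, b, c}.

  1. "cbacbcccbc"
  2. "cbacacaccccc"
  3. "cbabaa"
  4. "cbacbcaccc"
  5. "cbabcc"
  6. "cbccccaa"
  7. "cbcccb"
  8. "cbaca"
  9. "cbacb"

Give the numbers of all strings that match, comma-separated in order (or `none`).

1, 2, 3, 4, 6, 7, 8, 9

1 → match
2 → match
3 → match
4 → match
5 → no match
6 → match
7 → match
8 → match
9 → match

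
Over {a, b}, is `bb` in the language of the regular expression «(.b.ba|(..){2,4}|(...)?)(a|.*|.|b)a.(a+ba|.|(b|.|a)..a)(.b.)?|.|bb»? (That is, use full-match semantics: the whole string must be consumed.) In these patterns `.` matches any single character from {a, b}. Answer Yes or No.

Yes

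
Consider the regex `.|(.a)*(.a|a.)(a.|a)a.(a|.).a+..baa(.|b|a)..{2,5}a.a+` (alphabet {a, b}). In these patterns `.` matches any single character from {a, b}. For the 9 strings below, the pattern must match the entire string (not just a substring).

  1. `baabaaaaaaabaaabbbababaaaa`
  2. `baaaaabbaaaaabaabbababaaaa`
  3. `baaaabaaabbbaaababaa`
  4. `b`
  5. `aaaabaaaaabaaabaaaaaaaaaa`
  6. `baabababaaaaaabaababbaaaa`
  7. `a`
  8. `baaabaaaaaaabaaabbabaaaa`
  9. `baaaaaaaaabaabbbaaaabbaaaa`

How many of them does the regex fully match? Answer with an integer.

8

1 → match
2 → match
3 → no match
4. `b` → match
5 → match
6 → match
7. `a` → match
8 → match
9 → match
Total matched: 8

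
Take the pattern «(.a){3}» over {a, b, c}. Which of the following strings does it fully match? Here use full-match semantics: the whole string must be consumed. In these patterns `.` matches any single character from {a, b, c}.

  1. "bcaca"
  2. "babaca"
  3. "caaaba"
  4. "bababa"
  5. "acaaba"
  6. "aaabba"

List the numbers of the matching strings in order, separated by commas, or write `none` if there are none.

1 → no match
2 → match
3 → match
4 → match
5 → no match
6 → no match

2, 3, 4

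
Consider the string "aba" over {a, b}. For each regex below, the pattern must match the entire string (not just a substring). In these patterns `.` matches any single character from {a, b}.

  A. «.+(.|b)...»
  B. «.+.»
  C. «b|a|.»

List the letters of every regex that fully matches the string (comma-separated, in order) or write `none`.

B

A → no match
B → match
C → no match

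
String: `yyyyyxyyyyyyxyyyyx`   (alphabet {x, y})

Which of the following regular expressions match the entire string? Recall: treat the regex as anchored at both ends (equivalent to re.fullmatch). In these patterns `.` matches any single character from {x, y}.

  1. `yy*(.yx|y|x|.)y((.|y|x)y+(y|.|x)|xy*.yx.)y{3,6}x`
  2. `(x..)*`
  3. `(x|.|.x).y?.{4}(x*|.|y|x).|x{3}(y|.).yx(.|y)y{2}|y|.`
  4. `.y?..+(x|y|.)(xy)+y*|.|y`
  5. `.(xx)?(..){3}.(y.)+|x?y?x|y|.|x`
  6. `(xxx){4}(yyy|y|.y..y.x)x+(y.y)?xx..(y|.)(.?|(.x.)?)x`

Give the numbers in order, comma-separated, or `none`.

1 → match
2 → no match
3 → no match
4 → no match
5 → no match
6 → no match — must start with `xxx`

1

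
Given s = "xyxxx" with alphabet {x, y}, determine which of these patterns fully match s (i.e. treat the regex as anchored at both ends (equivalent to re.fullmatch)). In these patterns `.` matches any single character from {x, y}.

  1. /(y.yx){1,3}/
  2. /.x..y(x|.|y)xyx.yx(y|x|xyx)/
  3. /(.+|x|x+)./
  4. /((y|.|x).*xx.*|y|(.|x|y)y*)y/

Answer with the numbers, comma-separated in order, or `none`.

1 → no match — must start with "y"
2 → no match
3 → match
4 → no match — must end with "y"

3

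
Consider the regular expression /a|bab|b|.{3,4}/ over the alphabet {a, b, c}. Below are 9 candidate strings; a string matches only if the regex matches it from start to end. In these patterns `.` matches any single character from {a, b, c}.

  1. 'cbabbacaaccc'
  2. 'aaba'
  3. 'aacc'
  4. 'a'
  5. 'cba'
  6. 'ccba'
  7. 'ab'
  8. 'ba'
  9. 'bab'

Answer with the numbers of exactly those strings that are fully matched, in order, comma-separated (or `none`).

1. 'cbabbacaaccc' → no match
2. 'aaba' → match
3. 'aacc' → match
4. 'a' → match
5. 'cba' → match
6. 'ccba' → match
7. 'ab' → no match
8. 'ba' → no match
9. 'bab' → match

2, 3, 4, 5, 6, 9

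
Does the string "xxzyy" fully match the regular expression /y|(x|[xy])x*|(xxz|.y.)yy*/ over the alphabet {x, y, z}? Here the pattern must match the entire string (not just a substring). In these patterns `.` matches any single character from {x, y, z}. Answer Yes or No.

Yes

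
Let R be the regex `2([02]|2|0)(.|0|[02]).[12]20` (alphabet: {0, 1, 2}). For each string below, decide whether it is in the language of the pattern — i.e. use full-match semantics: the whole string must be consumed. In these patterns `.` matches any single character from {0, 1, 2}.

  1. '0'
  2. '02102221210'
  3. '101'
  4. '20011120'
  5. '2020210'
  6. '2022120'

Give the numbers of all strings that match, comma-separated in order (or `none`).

1 → no match — must start with '2'
2 → no match — must start with '2'
3 → no match — must start with '2'
4 → no match
5 → no match — must end with '20'
6 → match

6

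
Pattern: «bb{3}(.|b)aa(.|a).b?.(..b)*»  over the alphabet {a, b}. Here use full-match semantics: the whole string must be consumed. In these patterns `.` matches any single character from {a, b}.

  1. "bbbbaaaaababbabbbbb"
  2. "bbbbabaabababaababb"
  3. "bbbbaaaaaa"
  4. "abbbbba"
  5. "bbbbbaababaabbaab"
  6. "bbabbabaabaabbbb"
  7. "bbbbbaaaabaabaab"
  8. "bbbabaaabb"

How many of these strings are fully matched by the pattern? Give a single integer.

1 → match
2 → no match
3. "bbbbaaaaaa" → match
4. "abbbbba" → no match — must start with "bb"
5 → match
6 → no match
7 → match
8. "bbbabaaabb" → no match
Total matched: 4

4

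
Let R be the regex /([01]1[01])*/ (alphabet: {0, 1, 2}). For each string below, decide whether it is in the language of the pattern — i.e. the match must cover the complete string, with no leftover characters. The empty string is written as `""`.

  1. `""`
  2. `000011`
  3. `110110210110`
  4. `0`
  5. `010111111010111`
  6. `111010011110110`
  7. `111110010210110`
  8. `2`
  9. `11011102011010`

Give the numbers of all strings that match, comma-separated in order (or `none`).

1 → match
2 → no match
3 → no match
4 → no match
5 → match
6 → match
7 → no match
8 → no match
9 → no match

1, 5, 6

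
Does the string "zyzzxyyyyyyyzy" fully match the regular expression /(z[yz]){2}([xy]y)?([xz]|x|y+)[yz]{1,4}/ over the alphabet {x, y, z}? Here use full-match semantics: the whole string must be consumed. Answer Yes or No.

Yes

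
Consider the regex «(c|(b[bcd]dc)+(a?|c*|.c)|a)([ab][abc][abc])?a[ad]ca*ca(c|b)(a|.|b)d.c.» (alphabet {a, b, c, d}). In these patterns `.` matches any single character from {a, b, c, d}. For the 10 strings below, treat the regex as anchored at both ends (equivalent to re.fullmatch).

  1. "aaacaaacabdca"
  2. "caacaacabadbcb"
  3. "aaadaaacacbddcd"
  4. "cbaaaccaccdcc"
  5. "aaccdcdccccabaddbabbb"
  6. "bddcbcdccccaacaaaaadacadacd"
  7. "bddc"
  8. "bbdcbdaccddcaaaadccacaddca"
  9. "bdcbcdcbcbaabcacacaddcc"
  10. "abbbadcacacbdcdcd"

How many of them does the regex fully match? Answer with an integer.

1

1 → no match
2 → match
3 → no match
4 → no match
5 → no match
6 → no match
7 → no match
8 → no match
9 → no match
10 → no match
Total matched: 1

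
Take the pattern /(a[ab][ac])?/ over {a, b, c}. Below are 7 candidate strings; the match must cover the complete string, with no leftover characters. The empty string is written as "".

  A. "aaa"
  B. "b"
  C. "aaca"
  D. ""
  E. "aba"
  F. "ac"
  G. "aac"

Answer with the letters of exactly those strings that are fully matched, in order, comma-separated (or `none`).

A, D, E, G

A. "aaa" → match
B. "b" → no match
C. "aaca" → no match
D. "" → match
E. "aba" → match
F. "ac" → no match
G. "aac" → match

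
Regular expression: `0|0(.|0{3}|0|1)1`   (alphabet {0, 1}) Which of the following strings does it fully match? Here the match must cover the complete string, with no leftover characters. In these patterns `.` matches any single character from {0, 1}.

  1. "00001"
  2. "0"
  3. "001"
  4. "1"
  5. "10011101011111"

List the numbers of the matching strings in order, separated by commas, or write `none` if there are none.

1, 2, 3

1 → match
2 → match
3 → match
4 → no match — must start with "0"
5 → no match — must start with "0"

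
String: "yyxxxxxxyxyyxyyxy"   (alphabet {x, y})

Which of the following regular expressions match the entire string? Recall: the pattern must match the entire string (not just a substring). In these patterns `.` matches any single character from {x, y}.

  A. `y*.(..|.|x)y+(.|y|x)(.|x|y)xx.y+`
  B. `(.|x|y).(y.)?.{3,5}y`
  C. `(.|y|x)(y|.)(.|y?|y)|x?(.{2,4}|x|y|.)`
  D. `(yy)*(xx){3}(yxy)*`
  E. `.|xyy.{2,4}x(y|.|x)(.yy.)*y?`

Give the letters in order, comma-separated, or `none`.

D

A → no match
B → no match
C → no match
D → match
E → no match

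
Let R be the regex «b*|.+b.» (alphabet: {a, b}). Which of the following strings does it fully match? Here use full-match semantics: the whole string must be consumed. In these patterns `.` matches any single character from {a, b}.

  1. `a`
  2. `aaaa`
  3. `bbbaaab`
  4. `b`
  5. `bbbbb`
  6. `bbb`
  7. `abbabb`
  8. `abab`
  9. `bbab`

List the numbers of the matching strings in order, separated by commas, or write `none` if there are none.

4, 5, 6, 7

1 → no match
2 → no match
3 → no match
4 → match
5 → match
6 → match
7 → match
8 → no match
9 → no match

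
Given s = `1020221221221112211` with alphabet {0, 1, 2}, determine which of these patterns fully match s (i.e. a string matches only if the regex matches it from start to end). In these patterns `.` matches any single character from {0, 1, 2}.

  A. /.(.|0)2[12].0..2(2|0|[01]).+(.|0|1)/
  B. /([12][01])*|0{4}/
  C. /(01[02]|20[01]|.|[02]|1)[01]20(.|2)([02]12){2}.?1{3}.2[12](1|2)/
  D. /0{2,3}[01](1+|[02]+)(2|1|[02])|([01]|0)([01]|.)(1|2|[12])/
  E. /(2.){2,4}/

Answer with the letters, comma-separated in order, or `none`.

C

A → no match
B → no match
C → match
D → no match
E → no match — must start with `2`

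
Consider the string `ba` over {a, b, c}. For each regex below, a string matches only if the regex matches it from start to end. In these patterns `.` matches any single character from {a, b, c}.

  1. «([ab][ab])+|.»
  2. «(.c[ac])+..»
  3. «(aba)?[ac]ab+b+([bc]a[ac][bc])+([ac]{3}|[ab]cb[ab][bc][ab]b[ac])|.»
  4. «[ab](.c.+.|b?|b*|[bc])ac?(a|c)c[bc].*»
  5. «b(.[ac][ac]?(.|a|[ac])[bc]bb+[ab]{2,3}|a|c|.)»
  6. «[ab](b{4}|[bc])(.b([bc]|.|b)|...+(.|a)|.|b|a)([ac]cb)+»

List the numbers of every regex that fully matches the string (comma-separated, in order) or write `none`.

1, 5

1 → match
2 → no match
3 → no match
4 → no match
5 → match
6 → no match — must end with `cb`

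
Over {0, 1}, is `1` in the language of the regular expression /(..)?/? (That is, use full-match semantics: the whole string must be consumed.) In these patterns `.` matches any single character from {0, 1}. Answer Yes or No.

No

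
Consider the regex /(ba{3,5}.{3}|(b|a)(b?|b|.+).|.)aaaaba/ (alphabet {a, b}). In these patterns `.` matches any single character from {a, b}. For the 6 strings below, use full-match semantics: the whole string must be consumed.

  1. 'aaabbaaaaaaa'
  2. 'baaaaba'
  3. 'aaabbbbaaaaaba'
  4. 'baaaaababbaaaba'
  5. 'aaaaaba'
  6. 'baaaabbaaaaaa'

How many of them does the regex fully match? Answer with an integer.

1 → no match — must end with 'aaaaba'
2 → match
3 → match
4 → no match — must end with 'aaaaba'
5 → match
6 → no match — must end with 'aaaaba'
Total matched: 3

3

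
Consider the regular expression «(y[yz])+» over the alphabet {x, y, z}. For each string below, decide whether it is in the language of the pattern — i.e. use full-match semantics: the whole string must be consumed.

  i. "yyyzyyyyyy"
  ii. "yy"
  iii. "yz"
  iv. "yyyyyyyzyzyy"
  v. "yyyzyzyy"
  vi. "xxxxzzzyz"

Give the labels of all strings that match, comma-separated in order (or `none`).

i, ii, iii, iv, v

i → match
ii → match
iii → match
iv → match
v → match
vi → no match — must start with "y"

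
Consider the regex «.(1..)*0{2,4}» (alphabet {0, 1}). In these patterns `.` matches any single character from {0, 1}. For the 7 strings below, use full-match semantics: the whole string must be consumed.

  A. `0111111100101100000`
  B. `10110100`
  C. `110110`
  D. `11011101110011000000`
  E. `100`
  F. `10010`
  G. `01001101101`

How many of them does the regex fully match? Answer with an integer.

A → match
B → no match
C → no match
D → no match
E → match
F → no match
G → no match — must end with `0`
Total matched: 2

2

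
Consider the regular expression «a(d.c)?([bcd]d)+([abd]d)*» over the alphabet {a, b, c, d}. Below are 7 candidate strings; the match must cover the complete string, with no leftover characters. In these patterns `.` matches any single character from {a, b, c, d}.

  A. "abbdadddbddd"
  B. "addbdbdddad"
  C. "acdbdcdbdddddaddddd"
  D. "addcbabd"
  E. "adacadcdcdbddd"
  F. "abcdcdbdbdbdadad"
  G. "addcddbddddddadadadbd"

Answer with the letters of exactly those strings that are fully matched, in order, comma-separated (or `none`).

A → no match
B → match
C → match
D → no match
E → no match
F → no match
G → no match

B, C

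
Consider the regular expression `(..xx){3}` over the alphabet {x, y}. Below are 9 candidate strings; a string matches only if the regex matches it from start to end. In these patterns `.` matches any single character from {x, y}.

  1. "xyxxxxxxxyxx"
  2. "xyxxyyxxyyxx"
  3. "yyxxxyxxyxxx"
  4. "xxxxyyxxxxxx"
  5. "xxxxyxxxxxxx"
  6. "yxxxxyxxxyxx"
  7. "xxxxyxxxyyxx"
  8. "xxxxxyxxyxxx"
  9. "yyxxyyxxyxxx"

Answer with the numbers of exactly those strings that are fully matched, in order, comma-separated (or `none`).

1, 2, 3, 4, 5, 6, 7, 8, 9

1 → match
2 → match
3 → match
4 → match
5 → match
6 → match
7 → match
8 → match
9 → match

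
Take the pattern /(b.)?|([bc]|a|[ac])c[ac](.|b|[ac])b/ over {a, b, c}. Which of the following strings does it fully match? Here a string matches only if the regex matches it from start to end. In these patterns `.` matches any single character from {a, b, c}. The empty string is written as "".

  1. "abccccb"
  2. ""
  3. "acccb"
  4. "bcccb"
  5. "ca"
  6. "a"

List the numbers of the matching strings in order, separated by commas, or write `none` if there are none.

2, 3, 4

1. "abccccb" → no match
2. "" → match
3. "acccb" → match
4. "bcccb" → match
5. "ca" → no match
6. "a" → no match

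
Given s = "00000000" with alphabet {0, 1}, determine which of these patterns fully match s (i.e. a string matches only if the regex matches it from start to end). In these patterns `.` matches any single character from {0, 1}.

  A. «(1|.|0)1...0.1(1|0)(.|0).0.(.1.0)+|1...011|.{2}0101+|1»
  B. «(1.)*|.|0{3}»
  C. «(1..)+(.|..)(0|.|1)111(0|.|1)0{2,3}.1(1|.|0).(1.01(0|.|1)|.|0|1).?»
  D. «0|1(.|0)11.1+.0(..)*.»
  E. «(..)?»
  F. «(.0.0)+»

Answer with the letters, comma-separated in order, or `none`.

A → no match
B → no match
C → no match — must start with "1"
D → no match
E → no match
F → match

F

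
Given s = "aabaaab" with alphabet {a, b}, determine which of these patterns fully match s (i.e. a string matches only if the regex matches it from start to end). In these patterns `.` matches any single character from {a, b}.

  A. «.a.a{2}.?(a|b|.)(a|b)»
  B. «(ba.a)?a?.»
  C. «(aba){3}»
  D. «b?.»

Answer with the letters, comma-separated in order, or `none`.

A → match
B → no match
C → no match — must start with "aba"
D → no match

A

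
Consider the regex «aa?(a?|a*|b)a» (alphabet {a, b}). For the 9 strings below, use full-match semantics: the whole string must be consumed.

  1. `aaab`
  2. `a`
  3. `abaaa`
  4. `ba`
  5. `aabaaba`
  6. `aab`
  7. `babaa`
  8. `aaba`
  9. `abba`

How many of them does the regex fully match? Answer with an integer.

1

1 → no match — must end with `a`
2 → no match
3 → no match
4 → no match — must start with `a`
5 → no match
6 → no match — must end with `a`
7 → no match — must start with `a`
8 → match
9 → no match
Total matched: 1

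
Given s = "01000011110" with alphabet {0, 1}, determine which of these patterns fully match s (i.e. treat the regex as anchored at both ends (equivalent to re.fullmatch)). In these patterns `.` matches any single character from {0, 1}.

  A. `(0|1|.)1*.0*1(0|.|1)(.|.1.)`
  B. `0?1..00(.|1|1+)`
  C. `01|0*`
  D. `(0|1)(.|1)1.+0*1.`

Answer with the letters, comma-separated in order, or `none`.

A

A → match
B → no match
C → no match
D → no match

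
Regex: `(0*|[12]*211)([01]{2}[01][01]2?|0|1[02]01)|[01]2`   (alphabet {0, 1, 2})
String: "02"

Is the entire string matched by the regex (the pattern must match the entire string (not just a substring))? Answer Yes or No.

Yes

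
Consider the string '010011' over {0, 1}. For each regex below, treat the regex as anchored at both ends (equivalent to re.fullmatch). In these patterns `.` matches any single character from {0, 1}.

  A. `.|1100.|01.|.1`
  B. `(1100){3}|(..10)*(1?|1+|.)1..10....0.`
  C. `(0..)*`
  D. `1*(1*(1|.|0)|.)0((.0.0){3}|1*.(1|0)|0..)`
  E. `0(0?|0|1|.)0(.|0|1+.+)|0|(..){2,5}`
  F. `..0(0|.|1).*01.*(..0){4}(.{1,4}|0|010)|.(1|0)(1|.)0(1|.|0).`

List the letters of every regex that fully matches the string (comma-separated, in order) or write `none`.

C, E, F

A → no match
B → no match
C → match
D → no match
E → match
F → match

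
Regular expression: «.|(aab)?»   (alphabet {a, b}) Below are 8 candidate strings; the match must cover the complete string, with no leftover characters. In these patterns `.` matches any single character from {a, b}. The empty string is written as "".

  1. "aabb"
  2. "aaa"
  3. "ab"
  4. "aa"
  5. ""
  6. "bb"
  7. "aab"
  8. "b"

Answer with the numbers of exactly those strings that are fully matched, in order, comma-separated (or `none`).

5, 7, 8

1 → no match
2 → no match
3 → no match
4 → no match
5 → match
6 → no match
7 → match
8 → match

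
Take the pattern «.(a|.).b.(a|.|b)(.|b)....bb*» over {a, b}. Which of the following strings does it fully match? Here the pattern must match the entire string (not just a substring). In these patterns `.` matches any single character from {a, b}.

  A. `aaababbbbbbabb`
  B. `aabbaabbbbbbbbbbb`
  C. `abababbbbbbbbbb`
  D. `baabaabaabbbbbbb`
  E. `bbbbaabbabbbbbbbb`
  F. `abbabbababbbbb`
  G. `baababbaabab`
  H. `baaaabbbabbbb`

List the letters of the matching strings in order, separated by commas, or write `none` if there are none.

A → no match
B → match
C → match
D → match
E → match
F → no match
G → match
H → no match

B, C, D, E, G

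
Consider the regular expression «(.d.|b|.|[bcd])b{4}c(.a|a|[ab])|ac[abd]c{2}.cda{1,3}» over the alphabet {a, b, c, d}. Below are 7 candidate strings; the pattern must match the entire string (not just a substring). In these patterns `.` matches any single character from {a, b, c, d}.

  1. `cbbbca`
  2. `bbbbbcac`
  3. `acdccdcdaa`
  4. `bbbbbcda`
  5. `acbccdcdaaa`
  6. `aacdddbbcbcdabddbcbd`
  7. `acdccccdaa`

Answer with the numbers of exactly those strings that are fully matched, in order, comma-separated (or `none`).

1 → no match
2 → no match
3 → match
4 → match
5 → match
6 → no match
7 → match

3, 4, 5, 7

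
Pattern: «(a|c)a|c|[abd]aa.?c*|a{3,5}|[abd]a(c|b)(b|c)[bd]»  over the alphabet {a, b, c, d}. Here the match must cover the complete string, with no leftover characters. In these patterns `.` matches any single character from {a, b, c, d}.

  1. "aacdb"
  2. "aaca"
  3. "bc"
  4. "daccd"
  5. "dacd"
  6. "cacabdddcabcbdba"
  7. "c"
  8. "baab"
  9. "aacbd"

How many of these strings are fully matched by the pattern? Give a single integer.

4

1. "aacdb" → no match
2. "aaca" → no match
3. "bc" → no match
4. "daccd" → match
5. "dacd" → no match
6 → no match
7. "c" → match
8. "baab" → match
9. "aacbd" → match
Total matched: 4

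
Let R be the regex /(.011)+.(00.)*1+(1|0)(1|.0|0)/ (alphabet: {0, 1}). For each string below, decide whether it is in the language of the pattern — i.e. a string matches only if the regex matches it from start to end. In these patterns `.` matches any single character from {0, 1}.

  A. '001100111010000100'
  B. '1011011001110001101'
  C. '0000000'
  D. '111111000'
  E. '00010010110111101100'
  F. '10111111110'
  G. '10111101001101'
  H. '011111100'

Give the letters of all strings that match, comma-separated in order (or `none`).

F

A → no match
B → no match
C → no match
D → no match
E → no match
F → match
G → no match
H → no match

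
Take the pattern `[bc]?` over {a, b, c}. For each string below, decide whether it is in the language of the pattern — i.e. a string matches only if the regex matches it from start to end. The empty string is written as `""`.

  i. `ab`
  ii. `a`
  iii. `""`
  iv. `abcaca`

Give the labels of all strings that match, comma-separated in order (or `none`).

iii

i → no match
ii → no match
iii → match
iv → no match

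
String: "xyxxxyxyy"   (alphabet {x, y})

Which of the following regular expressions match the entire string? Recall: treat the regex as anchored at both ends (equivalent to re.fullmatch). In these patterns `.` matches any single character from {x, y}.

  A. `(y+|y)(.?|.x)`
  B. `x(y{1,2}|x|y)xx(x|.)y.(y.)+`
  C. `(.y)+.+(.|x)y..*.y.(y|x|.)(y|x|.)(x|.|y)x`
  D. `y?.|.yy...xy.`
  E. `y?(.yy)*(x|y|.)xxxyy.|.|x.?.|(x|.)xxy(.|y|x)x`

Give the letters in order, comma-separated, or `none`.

A → no match — must start with "y"
B → match
C → no match — must end with "x"
D → no match
E → no match

B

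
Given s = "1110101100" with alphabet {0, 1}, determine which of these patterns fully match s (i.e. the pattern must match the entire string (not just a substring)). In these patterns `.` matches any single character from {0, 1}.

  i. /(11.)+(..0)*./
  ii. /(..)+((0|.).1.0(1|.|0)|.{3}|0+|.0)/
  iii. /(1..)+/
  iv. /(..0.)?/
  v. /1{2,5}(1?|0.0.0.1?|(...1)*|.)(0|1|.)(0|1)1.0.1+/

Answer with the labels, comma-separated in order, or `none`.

i → match
ii → match
iii → no match
iv → no match
v → no match — must end with "1"

i, ii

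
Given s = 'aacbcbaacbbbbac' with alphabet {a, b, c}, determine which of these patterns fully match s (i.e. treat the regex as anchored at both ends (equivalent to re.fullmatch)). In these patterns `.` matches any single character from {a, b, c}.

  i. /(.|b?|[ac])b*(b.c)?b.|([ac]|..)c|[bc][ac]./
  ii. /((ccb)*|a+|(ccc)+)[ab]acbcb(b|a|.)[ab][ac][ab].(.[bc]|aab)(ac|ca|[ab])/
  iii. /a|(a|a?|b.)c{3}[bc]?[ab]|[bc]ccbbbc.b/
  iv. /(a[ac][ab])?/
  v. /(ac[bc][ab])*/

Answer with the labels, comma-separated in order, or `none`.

ii

i → no match
ii → match
iii → no match
iv → no match
v → no match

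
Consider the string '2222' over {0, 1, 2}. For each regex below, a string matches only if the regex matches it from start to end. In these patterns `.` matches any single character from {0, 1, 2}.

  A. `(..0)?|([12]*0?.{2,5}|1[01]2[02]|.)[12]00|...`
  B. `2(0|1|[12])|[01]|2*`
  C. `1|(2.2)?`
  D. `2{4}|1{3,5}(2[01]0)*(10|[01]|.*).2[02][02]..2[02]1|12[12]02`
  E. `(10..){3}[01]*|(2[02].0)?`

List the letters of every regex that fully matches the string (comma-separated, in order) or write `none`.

B, D

A → no match
B → match
C → no match
D → match
E → no match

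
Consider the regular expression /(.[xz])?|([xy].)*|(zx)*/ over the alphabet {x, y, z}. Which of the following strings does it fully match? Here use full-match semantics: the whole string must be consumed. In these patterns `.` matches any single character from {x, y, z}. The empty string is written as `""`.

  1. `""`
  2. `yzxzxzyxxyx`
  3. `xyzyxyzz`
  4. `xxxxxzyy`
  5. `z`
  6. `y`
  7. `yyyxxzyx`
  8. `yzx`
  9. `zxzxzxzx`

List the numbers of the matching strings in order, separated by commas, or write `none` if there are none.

1 → match
2 → no match
3 → no match
4 → match
5 → no match
6 → no match
7 → match
8 → no match
9 → match

1, 4, 7, 9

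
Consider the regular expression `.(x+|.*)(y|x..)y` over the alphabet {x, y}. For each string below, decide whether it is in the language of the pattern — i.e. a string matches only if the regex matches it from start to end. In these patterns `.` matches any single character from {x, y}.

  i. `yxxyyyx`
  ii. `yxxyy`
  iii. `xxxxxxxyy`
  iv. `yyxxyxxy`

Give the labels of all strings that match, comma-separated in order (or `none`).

i → no match — must end with `y`
ii → match
iii → match
iv → no match

ii, iii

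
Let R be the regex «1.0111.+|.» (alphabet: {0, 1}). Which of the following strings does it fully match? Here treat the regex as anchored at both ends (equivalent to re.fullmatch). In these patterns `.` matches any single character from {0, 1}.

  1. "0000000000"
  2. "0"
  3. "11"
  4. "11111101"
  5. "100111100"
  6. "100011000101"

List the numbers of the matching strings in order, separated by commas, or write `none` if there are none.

1 → no match
2 → match
3 → no match
4 → no match
5 → match
6 → no match

2, 5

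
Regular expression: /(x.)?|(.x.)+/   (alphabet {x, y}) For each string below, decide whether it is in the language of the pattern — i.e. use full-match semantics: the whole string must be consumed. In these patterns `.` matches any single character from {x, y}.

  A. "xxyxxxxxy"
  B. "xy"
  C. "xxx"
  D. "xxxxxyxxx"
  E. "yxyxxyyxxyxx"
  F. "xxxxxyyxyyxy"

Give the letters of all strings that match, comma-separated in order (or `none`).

A, B, C, D, E, F

A → match
B → match
C → match
D → match
E → match
F → match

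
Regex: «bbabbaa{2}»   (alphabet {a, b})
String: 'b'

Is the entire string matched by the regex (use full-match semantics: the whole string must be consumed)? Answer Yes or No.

No

Every match must start with 'bbabbaa', but 'b' does not.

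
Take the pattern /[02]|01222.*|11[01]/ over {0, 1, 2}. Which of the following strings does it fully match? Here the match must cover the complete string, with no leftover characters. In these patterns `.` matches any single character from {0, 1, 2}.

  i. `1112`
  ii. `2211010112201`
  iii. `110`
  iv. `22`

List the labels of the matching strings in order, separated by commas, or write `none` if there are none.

i → no match
ii → no match
iii → match
iv → no match

iii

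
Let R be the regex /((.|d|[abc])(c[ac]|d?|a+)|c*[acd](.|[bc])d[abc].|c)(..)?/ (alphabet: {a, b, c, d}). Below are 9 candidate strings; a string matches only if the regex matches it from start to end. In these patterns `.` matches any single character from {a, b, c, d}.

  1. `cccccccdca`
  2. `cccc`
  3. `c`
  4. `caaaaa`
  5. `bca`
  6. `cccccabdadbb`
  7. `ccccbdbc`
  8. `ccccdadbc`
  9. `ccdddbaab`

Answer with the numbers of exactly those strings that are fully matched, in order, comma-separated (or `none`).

1, 3, 4, 5, 6, 7, 8, 9

1 → match
2 → no match
3 → match
4 → match
5 → match
6 → match
7 → match
8 → match
9 → match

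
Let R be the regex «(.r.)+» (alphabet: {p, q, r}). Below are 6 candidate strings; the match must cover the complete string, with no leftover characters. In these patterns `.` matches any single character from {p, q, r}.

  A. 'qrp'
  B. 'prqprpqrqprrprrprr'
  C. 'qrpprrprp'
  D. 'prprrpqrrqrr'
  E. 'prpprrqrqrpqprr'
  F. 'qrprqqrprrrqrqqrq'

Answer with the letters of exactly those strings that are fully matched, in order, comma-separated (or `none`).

A, B, C, D

A → match
B → match
C → match
D → match
E → no match
F → no match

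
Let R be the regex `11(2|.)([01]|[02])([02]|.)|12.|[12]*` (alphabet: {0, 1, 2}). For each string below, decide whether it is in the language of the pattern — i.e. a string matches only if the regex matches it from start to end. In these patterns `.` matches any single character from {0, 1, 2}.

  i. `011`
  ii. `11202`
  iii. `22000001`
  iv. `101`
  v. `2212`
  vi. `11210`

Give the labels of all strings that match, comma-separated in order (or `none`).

i → no match
ii → match
iii → no match
iv → no match
v → match
vi → match

ii, v, vi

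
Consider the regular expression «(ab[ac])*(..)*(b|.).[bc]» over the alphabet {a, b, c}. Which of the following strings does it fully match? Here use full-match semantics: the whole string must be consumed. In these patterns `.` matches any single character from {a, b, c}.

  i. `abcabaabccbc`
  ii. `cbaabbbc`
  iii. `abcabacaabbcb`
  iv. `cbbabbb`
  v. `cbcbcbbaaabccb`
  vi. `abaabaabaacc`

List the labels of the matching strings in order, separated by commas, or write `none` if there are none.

i → match
ii → no match
iii → match
iv → match
v → no match
vi → match

i, iii, iv, vi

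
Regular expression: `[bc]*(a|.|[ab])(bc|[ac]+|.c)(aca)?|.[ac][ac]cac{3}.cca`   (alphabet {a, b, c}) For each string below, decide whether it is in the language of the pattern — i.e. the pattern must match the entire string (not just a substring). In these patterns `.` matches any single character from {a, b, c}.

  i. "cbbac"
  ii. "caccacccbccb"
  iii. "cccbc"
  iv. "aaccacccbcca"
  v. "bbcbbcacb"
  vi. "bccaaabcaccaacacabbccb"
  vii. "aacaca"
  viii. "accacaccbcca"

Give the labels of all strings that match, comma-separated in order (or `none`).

i, iii, iv, vii

i → match
ii → no match
iii → match
iv → match
v → no match
vi → no match
vii → match
viii → no match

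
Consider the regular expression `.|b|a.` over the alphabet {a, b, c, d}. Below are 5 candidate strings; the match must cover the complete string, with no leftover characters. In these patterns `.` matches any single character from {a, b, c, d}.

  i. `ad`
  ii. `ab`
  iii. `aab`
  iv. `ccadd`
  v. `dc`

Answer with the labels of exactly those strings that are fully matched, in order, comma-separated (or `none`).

i, ii

i. `ad` → match
ii. `ab` → match
iii. `aab` → no match
iv. `ccadd` → no match
v. `dc` → no match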